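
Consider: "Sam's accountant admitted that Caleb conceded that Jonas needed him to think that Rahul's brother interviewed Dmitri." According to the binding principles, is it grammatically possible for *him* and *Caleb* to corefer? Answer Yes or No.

Yes

*him* is a pronoun; Principle B requires it to be free in its binding domain — the clause headed by 'needed'.
— Caleb: subject of the clause headed by 'conceded'; c-commands the pronoun but lies outside its binding domain — allowed.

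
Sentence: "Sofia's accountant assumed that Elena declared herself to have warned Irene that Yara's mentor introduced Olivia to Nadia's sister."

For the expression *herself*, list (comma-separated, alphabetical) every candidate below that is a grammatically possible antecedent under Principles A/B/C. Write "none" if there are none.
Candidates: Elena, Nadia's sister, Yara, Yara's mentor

Elena

*herself* is a reflexive; Principle A requires it to be bound within its binding domain — the clause headed by 'declared'.
— Elena: subject of the clause headed by 'declared'; c-commands the reflexive within its binding domain — allowed (Principle A).
— Nadia's sister: second object of the clause headed by 'introduced'; does not c-command the reflexive — cannot bind it (Principle A).
— Yara: possessor inside the subject DP of the clause headed by 'introduced'; does not c-command the reflexive — cannot bind it (Principle A).
— Yara's mentor: subject of the clause headed by 'introduced'; does not c-command the reflexive — cannot bind it (Principle A).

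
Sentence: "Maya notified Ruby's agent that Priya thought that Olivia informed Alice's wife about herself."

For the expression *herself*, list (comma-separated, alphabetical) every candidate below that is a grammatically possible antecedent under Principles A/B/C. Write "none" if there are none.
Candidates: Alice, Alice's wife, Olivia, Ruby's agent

Alice's wife, Olivia

*herself* is a reflexive; Principle A requires it to be bound within its binding domain — the clause headed by 'informed'.
— Alice: possessor inside the object DP of the clause headed by 'informed'; does not c-command the reflexive — cannot bind it (Principle A).
— Alice's wife: object of the clause headed by 'informed'; c-commands the reflexive within its binding domain — allowed (Principle A).
— Olivia: subject of the clause headed by 'informed'; c-commands the reflexive within its binding domain — allowed (Principle A).
— Ruby's agent: object of the matrix clause; c-commands the reflexive but lies outside its binding domain — cannot bind it (Principle A).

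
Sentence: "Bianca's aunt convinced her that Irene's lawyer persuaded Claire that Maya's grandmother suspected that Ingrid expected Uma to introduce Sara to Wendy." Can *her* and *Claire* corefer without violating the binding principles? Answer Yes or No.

No

*Claire* is an R-expression; Principle C requires it to be free (not bound by any c-commanding expression).
— her: object of the matrix clause; the pronoun c-commands the R-expression — coreference blocked (Principle C).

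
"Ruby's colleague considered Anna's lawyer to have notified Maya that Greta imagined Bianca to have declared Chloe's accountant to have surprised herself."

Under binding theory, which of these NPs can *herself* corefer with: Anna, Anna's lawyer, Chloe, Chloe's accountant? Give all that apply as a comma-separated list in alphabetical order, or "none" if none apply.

Chloe's accountant

*herself* is a reflexive; Principle A requires it to be bound within its binding domain — the clause headed by 'surprised'.
— Anna: possessor inside the subject DP of the clause headed by 'notified'; does not c-command the reflexive — cannot bind it (Principle A).
— Anna's lawyer: subject of the clause headed by 'notified'; c-commands the reflexive but lies outside its binding domain — cannot bind it (Principle A).
— Chloe: possessor inside the subject DP of the clause headed by 'surprised'; does not c-command the reflexive — cannot bind it (Principle A).
— Chloe's accountant: subject of the clause headed by 'surprised'; c-commands the reflexive within its binding domain — allowed (Principle A).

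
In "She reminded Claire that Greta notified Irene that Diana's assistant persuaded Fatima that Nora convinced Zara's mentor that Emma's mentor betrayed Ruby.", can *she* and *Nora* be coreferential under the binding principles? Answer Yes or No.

*Nora* is an R-expression; Principle C requires it to be free (not bound by any c-commanding expression).
— she: subject of the matrix clause; the pronoun c-commands the R-expression — coreference blocked (Principle C).

No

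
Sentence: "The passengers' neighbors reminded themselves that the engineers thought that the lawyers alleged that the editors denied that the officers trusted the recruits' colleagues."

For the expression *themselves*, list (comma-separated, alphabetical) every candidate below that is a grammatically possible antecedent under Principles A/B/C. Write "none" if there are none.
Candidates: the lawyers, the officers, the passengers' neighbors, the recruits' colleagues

the passengers' neighbors

*themselves* is a reflexive; Principle A requires it to be bound within its binding domain — the matrix clause.
— the lawyers: subject of the clause headed by 'alleged'; does not c-command the reflexive — cannot bind it (Principle A).
— the officers: subject of the clause headed by 'trusted'; does not c-command the reflexive — cannot bind it (Principle A).
— the passengers' neighbors: subject of the matrix clause; c-commands the reflexive within its binding domain — allowed (Principle A).
— the recruits' colleagues: object of the clause headed by 'trusted'; does not c-command the reflexive — cannot bind it (Principle A).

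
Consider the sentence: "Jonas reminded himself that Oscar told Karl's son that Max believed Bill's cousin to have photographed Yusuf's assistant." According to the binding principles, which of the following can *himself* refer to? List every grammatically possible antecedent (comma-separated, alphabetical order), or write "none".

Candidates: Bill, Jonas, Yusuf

*himself* is a reflexive; Principle A requires it to be bound within its binding domain — the matrix clause.
— Bill: possessor inside the subject DP of the clause headed by 'photographed'; does not c-command the reflexive — cannot bind it (Principle A).
— Jonas: subject of the matrix clause; c-commands the reflexive within its binding domain — allowed (Principle A).
— Yusuf: possessor inside the object DP of the clause headed by 'photographed'; does not c-command the reflexive — cannot bind it (Principle A).

Jonas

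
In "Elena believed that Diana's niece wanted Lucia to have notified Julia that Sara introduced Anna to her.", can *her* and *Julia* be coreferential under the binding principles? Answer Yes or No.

Yes

*Julia* is an R-expression; Principle C requires it to be free (not bound by any c-commanding expression).
— her: second object of the clause headed by 'introduced'; the pronoun does not c-command the R-expression — coreference allowed.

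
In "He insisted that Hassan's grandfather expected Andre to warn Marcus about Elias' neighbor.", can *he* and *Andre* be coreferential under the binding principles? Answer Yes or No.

*Andre* is an R-expression; Principle C requires it to be free (not bound by any c-commanding expression).
— he: subject of the matrix clause; the pronoun c-commands the R-expression — coreference blocked (Principle C).

No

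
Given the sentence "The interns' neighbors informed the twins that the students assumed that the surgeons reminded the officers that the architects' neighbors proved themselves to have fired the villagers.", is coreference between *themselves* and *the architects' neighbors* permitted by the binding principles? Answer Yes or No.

*themselves* is a reflexive; Principle A requires it to be bound within its binding domain — the clause headed by 'proved'.
— the architects' neighbors: subject of the clause headed by 'proved'; c-commands the reflexive within its binding domain — allowed (Principle A).

Yes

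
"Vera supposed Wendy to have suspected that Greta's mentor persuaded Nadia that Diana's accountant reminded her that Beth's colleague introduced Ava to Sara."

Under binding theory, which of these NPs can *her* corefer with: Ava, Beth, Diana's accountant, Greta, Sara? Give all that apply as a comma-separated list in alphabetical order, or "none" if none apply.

Greta

*her* is a pronoun; Principle B requires it to be free in its binding domain — the clause headed by 'reminded'.
— Ava: object of the clause headed by 'introduced'; is c-commanded by the pronoun; coreference would bind this R-expression — blocked (Principle C).
— Beth: possessor inside the subject DP of the clause headed by 'introduced'; is c-commanded by the pronoun; coreference would bind this R-expression — blocked (Principle C).
— Diana's accountant: subject of the clause headed by 'reminded'; c-commands the pronoun within its binding domain — blocked (Principle B).
— Greta: possessor inside the subject DP of the clause headed by 'persuaded'; does not c-command the pronoun — Principle B does not apply; allowed.
— Sara: second object of the clause headed by 'introduced'; is c-commanded by the pronoun; coreference would bind this R-expression — blocked (Principle C).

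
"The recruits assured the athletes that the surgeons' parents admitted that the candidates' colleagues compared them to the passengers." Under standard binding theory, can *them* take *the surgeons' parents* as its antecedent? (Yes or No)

*them* is a pronoun; Principle B requires it to be free in its binding domain — the clause headed by 'compared'.
— the surgeons' parents: subject of the clause headed by 'admitted'; c-commands the pronoun but lies outside its binding domain — allowed.

Yes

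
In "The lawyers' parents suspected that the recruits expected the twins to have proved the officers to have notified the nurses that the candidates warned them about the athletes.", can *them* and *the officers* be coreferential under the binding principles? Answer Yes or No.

*the officers* is an R-expression; Principle C requires it to be free (not bound by any c-commanding expression).
— them: object of the clause headed by 'warned'; the pronoun does not c-command the R-expression — coreference allowed.

Yes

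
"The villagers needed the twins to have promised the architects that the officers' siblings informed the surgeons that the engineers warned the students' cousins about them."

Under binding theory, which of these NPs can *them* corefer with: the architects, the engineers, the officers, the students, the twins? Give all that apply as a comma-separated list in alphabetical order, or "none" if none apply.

the architects, the officers, the students, the twins

*them* is a pronoun; Principle B requires it to be free in its binding domain — the clause headed by 'warned'.
— the architects: object of the clause headed by 'promised'; c-commands the pronoun but lies outside its binding domain — allowed.
— the engineers: subject of the clause headed by 'warned'; c-commands the pronoun within its binding domain — blocked (Principle B).
— the officers: possessor inside the subject DP of the clause headed by 'informed'; does not c-command the pronoun — Principle B does not apply; allowed.
— the students: possessor inside the object DP of the clause headed by 'warned'; does not c-command the pronoun — Principle B does not apply; allowed.
— the twins: subject of the clause headed by 'promised'; c-commands the pronoun but lies outside its binding domain — allowed.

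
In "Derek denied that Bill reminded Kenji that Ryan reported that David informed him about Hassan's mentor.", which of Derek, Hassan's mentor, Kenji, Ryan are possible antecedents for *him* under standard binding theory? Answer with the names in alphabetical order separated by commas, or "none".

*him* is a pronoun; Principle B requires it to be free in its binding domain — the clause headed by 'informed'.
— Derek: subject of the matrix clause; c-commands the pronoun but lies outside its binding domain — allowed.
— Hassan's mentor: second object of the clause headed by 'informed'; is c-commanded by the pronoun; coreference would bind this R-expression — blocked (Principle C).
— Kenji: object of the clause headed by 'reminded'; c-commands the pronoun but lies outside its binding domain — allowed.
— Ryan: subject of the clause headed by 'reported'; c-commands the pronoun but lies outside its binding domain — allowed.

Derek, Kenji, Ryan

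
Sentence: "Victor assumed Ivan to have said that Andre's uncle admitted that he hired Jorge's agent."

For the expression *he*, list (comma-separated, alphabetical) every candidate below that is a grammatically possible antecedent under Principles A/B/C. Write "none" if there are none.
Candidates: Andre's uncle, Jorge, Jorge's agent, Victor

*he* is a pronoun; Principle B requires it to be free in its binding domain — the clause headed by 'hired'.
— Andre's uncle: subject of the clause headed by 'admitted'; c-commands the pronoun but lies outside its binding domain — allowed.
— Jorge: possessor inside the object DP of the clause headed by 'hired'; is c-commanded by the pronoun; coreference would bind this R-expression — blocked (Principle C).
— Jorge's agent: object of the clause headed by 'hired'; is c-commanded by the pronoun; coreference would bind this R-expression — blocked (Principle C).
— Victor: subject of the matrix clause; c-commands the pronoun but lies outside its binding domain — allowed.

Andre's uncle, Victor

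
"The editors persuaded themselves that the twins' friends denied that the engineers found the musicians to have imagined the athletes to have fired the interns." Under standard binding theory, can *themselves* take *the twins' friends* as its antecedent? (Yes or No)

No

*themselves* is a reflexive; Principle A requires it to be bound within its binding domain — the matrix clause.
— the twins' friends: subject of the clause headed by 'denied'; does not c-command the reflexive — cannot bind it (Principle A).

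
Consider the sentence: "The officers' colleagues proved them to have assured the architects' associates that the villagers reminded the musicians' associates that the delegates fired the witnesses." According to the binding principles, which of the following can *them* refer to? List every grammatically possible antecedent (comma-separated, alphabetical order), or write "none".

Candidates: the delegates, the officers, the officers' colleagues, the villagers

*them* is a pronoun; Principle B requires it to be free in its binding domain — the matrix clause.
— the delegates: subject of the clause headed by 'fired'; is c-commanded by the pronoun; coreference would bind this R-expression — blocked (Principle C).
— the officers: possessor inside the subject DP of the matrix clause; does not c-command the pronoun — Principle B does not apply; allowed.
— the officers' colleagues: subject of the matrix clause; c-commands the pronoun within its binding domain — blocked (Principle B).
— the villagers: subject of the clause headed by 'reminded'; is c-commanded by the pronoun; coreference would bind this R-expression — blocked (Principle C).

the officers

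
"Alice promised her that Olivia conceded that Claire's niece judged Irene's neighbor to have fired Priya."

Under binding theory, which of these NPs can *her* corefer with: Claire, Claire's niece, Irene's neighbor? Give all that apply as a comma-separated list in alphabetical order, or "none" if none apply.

none

*her* is a pronoun; Principle B requires it to be free in its binding domain — the matrix clause.
— Claire: possessor inside the subject DP of the clause headed by 'judged'; is c-commanded by the pronoun; coreference would bind this R-expression — blocked (Principle C).
— Claire's niece: subject of the clause headed by 'judged'; is c-commanded by the pronoun; coreference would bind this R-expression — blocked (Principle C).
— Irene's neighbor: subject of the clause headed by 'fired'; is c-commanded by the pronoun; coreference would bind this R-expression — blocked (Principle C).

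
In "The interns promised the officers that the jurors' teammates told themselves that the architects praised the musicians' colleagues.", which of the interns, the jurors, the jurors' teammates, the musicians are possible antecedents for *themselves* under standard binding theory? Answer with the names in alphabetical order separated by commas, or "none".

the jurors' teammates

*themselves* is a reflexive; Principle A requires it to be bound within its binding domain — the clause headed by 'told'.
— the interns: subject of the matrix clause; c-commands the reflexive but lies outside its binding domain — cannot bind it (Principle A).
— the jurors: possessor inside the subject DP of the clause headed by 'told'; does not c-command the reflexive — cannot bind it (Principle A).
— the jurors' teammates: subject of the clause headed by 'told'; c-commands the reflexive within its binding domain — allowed (Principle A).
— the musicians: possessor inside the object DP of the clause headed by 'praised'; does not c-command the reflexive — cannot bind it (Principle A).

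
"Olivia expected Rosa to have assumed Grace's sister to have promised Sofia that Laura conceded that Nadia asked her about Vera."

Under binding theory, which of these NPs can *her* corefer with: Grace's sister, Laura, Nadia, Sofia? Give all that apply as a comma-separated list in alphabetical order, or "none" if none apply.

*her* is a pronoun; Principle B requires it to be free in its binding domain — the clause headed by 'asked'.
— Grace's sister: subject of the clause headed by 'promised'; c-commands the pronoun but lies outside its binding domain — allowed.
— Laura: subject of the clause headed by 'conceded'; c-commands the pronoun but lies outside its binding domain — allowed.
— Nadia: subject of the clause headed by 'asked'; c-commands the pronoun within its binding domain — blocked (Principle B).
— Sofia: object of the clause headed by 'promised'; c-commands the pronoun but lies outside its binding domain — allowed.

Grace's sister, Laura, Sofia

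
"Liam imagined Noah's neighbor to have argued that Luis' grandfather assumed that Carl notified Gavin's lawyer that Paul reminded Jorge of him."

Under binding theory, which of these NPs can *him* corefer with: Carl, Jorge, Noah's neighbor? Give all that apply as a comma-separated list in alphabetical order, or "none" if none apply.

*him* is a pronoun; Principle B requires it to be free in its binding domain — the clause headed by 'reminded'.
— Carl: subject of the clause headed by 'notified'; c-commands the pronoun but lies outside its binding domain — allowed.
— Jorge: object of the clause headed by 'reminded'; c-commands the pronoun within its binding domain — blocked (Principle B).
— Noah's neighbor: subject of the clause headed by 'argued'; c-commands the pronoun but lies outside its binding domain — allowed.

Carl, Noah's neighbor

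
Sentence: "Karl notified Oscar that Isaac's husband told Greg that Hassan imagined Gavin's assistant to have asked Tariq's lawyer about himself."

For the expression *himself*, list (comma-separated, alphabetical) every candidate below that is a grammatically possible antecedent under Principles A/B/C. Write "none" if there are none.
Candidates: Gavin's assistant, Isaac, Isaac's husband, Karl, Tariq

Gavin's assistant

*himself* is a reflexive; Principle A requires it to be bound within its binding domain — the clause headed by 'asked'.
— Gavin's assistant: subject of the clause headed by 'asked'; c-commands the reflexive within its binding domain — allowed (Principle A).
— Isaac: possessor inside the subject DP of the clause headed by 'told'; does not c-command the reflexive — cannot bind it (Principle A).
— Isaac's husband: subject of the clause headed by 'told'; c-commands the reflexive but lies outside its binding domain — cannot bind it (Principle A).
— Karl: subject of the matrix clause; c-commands the reflexive but lies outside its binding domain — cannot bind it (Principle A).
— Tariq: possessor inside the object DP of the clause headed by 'asked'; does not c-command the reflexive — cannot bind it (Principle A).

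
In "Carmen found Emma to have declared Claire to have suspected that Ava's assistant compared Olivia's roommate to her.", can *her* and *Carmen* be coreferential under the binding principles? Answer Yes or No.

*Carmen* is an R-expression; Principle C requires it to be free (not bound by any c-commanding expression).
— her: second object of the clause headed by 'compared'; the pronoun does not c-command the R-expression — coreference allowed.

Yes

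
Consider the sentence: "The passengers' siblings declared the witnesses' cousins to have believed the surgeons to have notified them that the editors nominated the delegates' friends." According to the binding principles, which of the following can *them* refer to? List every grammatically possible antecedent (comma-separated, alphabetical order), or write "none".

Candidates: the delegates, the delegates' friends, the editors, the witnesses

the witnesses

*them* is a pronoun; Principle B requires it to be free in its binding domain — the clause headed by 'notified'.
— the delegates: possessor inside the object DP of the clause headed by 'nominated'; is c-commanded by the pronoun; coreference would bind this R-expression — blocked (Principle C).
— the delegates' friends: object of the clause headed by 'nominated'; is c-commanded by the pronoun; coreference would bind this R-expression — blocked (Principle C).
— the editors: subject of the clause headed by 'nominated'; is c-commanded by the pronoun; coreference would bind this R-expression — blocked (Principle C).
— the witnesses: possessor inside the subject DP of the clause headed by 'believed'; does not c-command the pronoun — Principle B does not apply; allowed.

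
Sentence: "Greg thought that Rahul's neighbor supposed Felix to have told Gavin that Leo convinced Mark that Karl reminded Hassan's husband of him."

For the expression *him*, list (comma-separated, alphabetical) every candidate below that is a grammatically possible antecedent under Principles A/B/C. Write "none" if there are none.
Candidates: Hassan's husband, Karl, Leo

*him* is a pronoun; Principle B requires it to be free in its binding domain — the clause headed by 'reminded'.
— Hassan's husband: object of the clause headed by 'reminded'; c-commands the pronoun within its binding domain — blocked (Principle B).
— Karl: subject of the clause headed by 'reminded'; c-commands the pronoun within its binding domain — blocked (Principle B).
— Leo: subject of the clause headed by 'convinced'; c-commands the pronoun but lies outside its binding domain — allowed.

Leo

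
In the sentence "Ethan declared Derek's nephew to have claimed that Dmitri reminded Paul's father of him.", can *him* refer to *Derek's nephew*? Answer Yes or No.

Yes

*him* is a pronoun; Principle B requires it to be free in its binding domain — the clause headed by 'reminded'.
— Derek's nephew: subject of the clause headed by 'claimed'; c-commands the pronoun but lies outside its binding domain — allowed.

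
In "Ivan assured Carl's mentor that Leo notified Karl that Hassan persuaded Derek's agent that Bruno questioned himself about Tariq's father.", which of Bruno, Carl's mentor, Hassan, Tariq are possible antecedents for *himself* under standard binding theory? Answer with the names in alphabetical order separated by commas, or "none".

Bruno

*himself* is a reflexive; Principle A requires it to be bound within its binding domain — the clause headed by 'questioned'.
— Bruno: subject of the clause headed by 'questioned'; c-commands the reflexive within its binding domain — allowed (Principle A).
— Carl's mentor: object of the matrix clause; c-commands the reflexive but lies outside its binding domain — cannot bind it (Principle A).
— Hassan: subject of the clause headed by 'persuaded'; c-commands the reflexive but lies outside its binding domain — cannot bind it (Principle A).
— Tariq: possessor inside the second object DP of the clause headed by 'questioned'; does not c-command the reflexive — cannot bind it (Principle A).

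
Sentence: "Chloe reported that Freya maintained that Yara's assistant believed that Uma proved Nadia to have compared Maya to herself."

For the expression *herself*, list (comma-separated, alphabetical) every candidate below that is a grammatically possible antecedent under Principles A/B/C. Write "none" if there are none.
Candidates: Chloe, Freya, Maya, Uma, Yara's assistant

Maya

*herself* is a reflexive; Principle A requires it to be bound within its binding domain — the clause headed by 'compared'.
— Chloe: subject of the matrix clause; c-commands the reflexive but lies outside its binding domain — cannot bind it (Principle A).
— Freya: subject of the clause headed by 'maintained'; c-commands the reflexive but lies outside its binding domain — cannot bind it (Principle A).
— Maya: object of the clause headed by 'compared'; c-commands the reflexive within its binding domain — allowed (Principle A).
— Uma: subject of the clause headed by 'proved'; c-commands the reflexive but lies outside its binding domain — cannot bind it (Principle A).
— Yara's assistant: subject of the clause headed by 'believed'; c-commands the reflexive but lies outside its binding domain — cannot bind it (Principle A).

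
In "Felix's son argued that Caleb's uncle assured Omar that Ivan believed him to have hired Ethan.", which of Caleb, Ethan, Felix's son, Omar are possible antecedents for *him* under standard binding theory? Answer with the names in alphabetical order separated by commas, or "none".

*him* is a pronoun; Principle B requires it to be free in its binding domain — the clause headed by 'believed'.
— Caleb: possessor inside the subject DP of the clause headed by 'assured'; does not c-command the pronoun — Principle B does not apply; allowed.
— Ethan: object of the clause headed by 'hired'; is c-commanded by the pronoun; coreference would bind this R-expression — blocked (Principle C).
— Felix's son: subject of the matrix clause; c-commands the pronoun but lies outside its binding domain — allowed.
— Omar: object of the clause headed by 'assured'; c-commands the pronoun but lies outside its binding domain — allowed.

Caleb, Felix's son, Omar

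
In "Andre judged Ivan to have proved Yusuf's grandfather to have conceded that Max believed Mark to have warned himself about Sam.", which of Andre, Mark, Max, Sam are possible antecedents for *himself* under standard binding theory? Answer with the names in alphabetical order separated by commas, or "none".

*himself* is a reflexive; Principle A requires it to be bound within its binding domain — the clause headed by 'warned'.
— Andre: subject of the matrix clause; c-commands the reflexive but lies outside its binding domain — cannot bind it (Principle A).
— Mark: subject of the clause headed by 'warned'; c-commands the reflexive within its binding domain — allowed (Principle A).
— Max: subject of the clause headed by 'believed'; c-commands the reflexive but lies outside its binding domain — cannot bind it (Principle A).
— Sam: second object of the clause headed by 'warned'; does not c-command the reflexive — cannot bind it (Principle A).

Mark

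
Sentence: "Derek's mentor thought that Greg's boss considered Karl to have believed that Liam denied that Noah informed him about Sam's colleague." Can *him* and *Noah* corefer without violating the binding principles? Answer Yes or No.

No

*Noah* is an R-expression; Principle C requires it to be free (not bound by any c-commanding expression).
— him: object of the clause headed by 'informed'; the R-expression locally c-commands the pronoun — coreference blocked (Principle B on the pronoun).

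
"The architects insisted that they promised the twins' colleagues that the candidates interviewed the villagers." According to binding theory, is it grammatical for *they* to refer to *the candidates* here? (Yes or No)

*the candidates* is an R-expression; Principle C requires it to be free (not bound by any c-commanding expression).
— they: subject of the clause headed by 'promised'; the pronoun c-commands the R-expression — coreference blocked (Principle C).

No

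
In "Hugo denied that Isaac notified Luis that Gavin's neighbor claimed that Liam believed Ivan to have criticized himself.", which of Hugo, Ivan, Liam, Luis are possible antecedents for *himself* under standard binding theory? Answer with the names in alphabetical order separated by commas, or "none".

Ivan

*himself* is a reflexive; Principle A requires it to be bound within its binding domain — the clause headed by 'criticized'.
— Hugo: subject of the matrix clause; c-commands the reflexive but lies outside its binding domain — cannot bind it (Principle A).
— Ivan: subject of the clause headed by 'criticized'; c-commands the reflexive within its binding domain — allowed (Principle A).
— Liam: subject of the clause headed by 'believed'; c-commands the reflexive but lies outside its binding domain — cannot bind it (Principle A).
— Luis: object of the clause headed by 'notified'; c-commands the reflexive but lies outside its binding domain — cannot bind it (Principle A).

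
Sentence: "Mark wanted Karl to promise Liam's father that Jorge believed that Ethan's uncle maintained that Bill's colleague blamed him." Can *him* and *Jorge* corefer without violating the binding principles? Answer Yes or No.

*Jorge* is an R-expression; Principle C requires it to be free (not bound by any c-commanding expression).
— him: object of the clause headed by 'blamed'; the pronoun does not c-command the R-expression — coreference allowed.

Yes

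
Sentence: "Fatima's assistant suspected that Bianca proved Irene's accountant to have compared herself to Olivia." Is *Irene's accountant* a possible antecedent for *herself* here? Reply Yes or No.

Yes

*herself* is a reflexive; Principle A requires it to be bound within its binding domain — the clause headed by 'compared'.
— Irene's accountant: subject of the clause headed by 'compared'; c-commands the reflexive within its binding domain — allowed (Principle A).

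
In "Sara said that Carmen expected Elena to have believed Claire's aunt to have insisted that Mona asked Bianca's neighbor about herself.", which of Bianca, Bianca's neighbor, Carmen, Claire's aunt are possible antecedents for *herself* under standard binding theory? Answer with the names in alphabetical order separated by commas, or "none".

*herself* is a reflexive; Principle A requires it to be bound within its binding domain — the clause headed by 'asked'.
— Bianca: possessor inside the object DP of the clause headed by 'asked'; does not c-command the reflexive — cannot bind it (Principle A).
— Bianca's neighbor: object of the clause headed by 'asked'; c-commands the reflexive within its binding domain — allowed (Principle A).
— Carmen: subject of the clause headed by 'expected'; c-commands the reflexive but lies outside its binding domain — cannot bind it (Principle A).
— Claire's aunt: subject of the clause headed by 'insisted'; c-commands the reflexive but lies outside its binding domain — cannot bind it (Principle A).

Bianca's neighbor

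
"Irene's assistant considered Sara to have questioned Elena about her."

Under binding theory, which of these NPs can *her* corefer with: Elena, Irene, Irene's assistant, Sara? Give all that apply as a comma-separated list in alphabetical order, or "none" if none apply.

Irene, Irene's assistant

*her* is a pronoun; Principle B requires it to be free in its binding domain — the clause headed by 'questioned'.
— Elena: object of the clause headed by 'questioned'; c-commands the pronoun within its binding domain — blocked (Principle B).
— Irene: possessor inside the subject DP of the matrix clause; does not c-command the pronoun — Principle B does not apply; allowed.
— Irene's assistant: subject of the matrix clause; c-commands the pronoun but lies outside its binding domain — allowed.
— Sara: subject of the clause headed by 'questioned'; c-commands the pronoun within its binding domain — blocked (Principle B).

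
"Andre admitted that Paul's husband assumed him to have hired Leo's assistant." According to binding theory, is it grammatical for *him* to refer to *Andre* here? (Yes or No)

Yes

*Andre* is an R-expression; Principle C requires it to be free (not bound by any c-commanding expression).
— him: subject of the clause headed by 'hired'; the pronoun does not c-command the R-expression — coreference allowed.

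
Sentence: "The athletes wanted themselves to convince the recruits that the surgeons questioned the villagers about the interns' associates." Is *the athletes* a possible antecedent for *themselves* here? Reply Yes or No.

Yes

*themselves* is a reflexive; Principle A requires it to be bound within its binding domain — the matrix clause.
— the athletes: subject of the matrix clause; c-commands the reflexive within its binding domain — allowed (Principle A).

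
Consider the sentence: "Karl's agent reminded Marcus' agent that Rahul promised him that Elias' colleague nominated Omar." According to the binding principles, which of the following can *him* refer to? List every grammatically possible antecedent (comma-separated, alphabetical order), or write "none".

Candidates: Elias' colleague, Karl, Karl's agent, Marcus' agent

Karl, Karl's agent, Marcus' agent

*him* is a pronoun; Principle B requires it to be free in its binding domain — the clause headed by 'promised'.
— Elias' colleague: subject of the clause headed by 'nominated'; is c-commanded by the pronoun; coreference would bind this R-expression — blocked (Principle C).
— Karl: possessor inside the subject DP of the matrix clause; does not c-command the pronoun — Principle B does not apply; allowed.
— Karl's agent: subject of the matrix clause; c-commands the pronoun but lies outside its binding domain — allowed.
— Marcus' agent: object of the matrix clause; c-commands the pronoun but lies outside its binding domain — allowed.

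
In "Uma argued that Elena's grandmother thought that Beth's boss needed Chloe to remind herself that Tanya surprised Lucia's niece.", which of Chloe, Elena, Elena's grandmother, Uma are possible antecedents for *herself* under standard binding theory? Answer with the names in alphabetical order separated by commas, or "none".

Chloe

*herself* is a reflexive; Principle A requires it to be bound within its binding domain — the clause headed by 'remind'.
— Chloe: subject of the clause headed by 'remind'; c-commands the reflexive within its binding domain — allowed (Principle A).
— Elena: possessor inside the subject DP of the clause headed by 'thought'; does not c-command the reflexive — cannot bind it (Principle A).
— Elena's grandmother: subject of the clause headed by 'thought'; c-commands the reflexive but lies outside its binding domain — cannot bind it (Principle A).
— Uma: subject of the matrix clause; c-commands the reflexive but lies outside its binding domain — cannot bind it (Principle A).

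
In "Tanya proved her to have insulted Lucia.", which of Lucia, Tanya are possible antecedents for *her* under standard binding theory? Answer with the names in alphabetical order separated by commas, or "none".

*her* is a pronoun; Principle B requires it to be free in its binding domain — the matrix clause.
— Lucia: object of the clause headed by 'insulted'; is c-commanded by the pronoun; coreference would bind this R-expression — blocked (Principle C).
— Tanya: subject of the matrix clause; c-commands the pronoun within its binding domain — blocked (Principle B).

none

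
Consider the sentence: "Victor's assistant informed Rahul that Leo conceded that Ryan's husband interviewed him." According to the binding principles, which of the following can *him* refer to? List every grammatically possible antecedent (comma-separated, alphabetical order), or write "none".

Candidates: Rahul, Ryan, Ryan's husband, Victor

*him* is a pronoun; Principle B requires it to be free in its binding domain — the clause headed by 'interviewed'.
— Rahul: object of the matrix clause; c-commands the pronoun but lies outside its binding domain — allowed.
— Ryan: possessor inside the subject DP of the clause headed by 'interviewed'; does not c-command the pronoun — Principle B does not apply; allowed.
— Ryan's husband: subject of the clause headed by 'interviewed'; c-commands the pronoun within its binding domain — blocked (Principle B).
— Victor: possessor inside the subject DP of the matrix clause; does not c-command the pronoun — Principle B does not apply; allowed.

Rahul, Ryan, Victor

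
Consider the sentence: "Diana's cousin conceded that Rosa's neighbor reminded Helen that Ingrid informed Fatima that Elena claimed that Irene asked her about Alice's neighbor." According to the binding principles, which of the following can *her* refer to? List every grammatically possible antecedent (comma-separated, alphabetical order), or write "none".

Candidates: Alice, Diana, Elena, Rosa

*her* is a pronoun; Principle B requires it to be free in its binding domain — the clause headed by 'asked'.
— Alice: possessor inside the second object DP of the clause headed by 'asked'; is c-commanded by the pronoun; coreference would bind this R-expression — blocked (Principle C).
— Diana: possessor inside the subject DP of the matrix clause; does not c-command the pronoun — Principle B does not apply; allowed.
— Elena: subject of the clause headed by 'claimed'; c-commands the pronoun but lies outside its binding domain — allowed.
— Rosa: possessor inside the subject DP of the clause headed by 'reminded'; does not c-command the pronoun — Principle B does not apply; allowed.

Diana, Elena, Rosa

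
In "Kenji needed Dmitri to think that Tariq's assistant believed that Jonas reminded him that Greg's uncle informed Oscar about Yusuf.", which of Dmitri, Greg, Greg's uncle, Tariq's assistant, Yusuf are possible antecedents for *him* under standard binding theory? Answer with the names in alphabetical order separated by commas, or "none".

*him* is a pronoun; Principle B requires it to be free in its binding domain — the clause headed by 'reminded'.
— Dmitri: subject of the clause headed by 'think'; c-commands the pronoun but lies outside its binding domain — allowed.
— Greg: possessor inside the subject DP of the clause headed by 'informed'; is c-commanded by the pronoun; coreference would bind this R-expression — blocked (Principle C).
— Greg's uncle: subject of the clause headed by 'informed'; is c-commanded by the pronoun; coreference would bind this R-expression — blocked (Principle C).
— Tariq's assistant: subject of the clause headed by 'believed'; c-commands the pronoun but lies outside its binding domain — allowed.
— Yusuf: second object of the clause headed by 'informed'; is c-commanded by the pronoun; coreference would bind this R-expression — blocked (Principle C).

Dmitri, Tariq's assistant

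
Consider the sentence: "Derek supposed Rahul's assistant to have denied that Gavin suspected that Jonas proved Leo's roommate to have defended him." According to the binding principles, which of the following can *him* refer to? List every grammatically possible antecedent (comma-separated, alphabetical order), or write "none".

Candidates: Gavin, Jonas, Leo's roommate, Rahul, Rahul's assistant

Gavin, Jonas, Rahul, Rahul's assistant

*him* is a pronoun; Principle B requires it to be free in its binding domain — the clause headed by 'defended'.
— Gavin: subject of the clause headed by 'suspected'; c-commands the pronoun but lies outside its binding domain — allowed.
— Jonas: subject of the clause headed by 'proved'; c-commands the pronoun but lies outside its binding domain — allowed.
— Leo's roommate: subject of the clause headed by 'defended'; c-commands the pronoun within its binding domain — blocked (Principle B).
— Rahul: possessor inside the subject DP of the clause headed by 'denied'; does not c-command the pronoun — Principle B does not apply; allowed.
— Rahul's assistant: subject of the clause headed by 'denied'; c-commands the pronoun but lies outside its binding domain — allowed.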